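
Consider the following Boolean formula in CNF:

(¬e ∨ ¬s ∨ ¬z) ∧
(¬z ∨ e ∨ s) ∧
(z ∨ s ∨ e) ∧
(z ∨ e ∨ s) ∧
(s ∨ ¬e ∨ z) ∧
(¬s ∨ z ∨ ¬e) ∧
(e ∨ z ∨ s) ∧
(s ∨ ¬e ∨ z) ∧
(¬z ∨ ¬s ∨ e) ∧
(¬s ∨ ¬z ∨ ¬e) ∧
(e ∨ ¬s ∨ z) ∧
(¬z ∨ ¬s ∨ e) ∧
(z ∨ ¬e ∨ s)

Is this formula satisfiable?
Yes

Yes, the formula is satisfiable.

One satisfying assignment is: e=True, s=False, z=True

Verification: With this assignment, all 13 clauses evaluate to true.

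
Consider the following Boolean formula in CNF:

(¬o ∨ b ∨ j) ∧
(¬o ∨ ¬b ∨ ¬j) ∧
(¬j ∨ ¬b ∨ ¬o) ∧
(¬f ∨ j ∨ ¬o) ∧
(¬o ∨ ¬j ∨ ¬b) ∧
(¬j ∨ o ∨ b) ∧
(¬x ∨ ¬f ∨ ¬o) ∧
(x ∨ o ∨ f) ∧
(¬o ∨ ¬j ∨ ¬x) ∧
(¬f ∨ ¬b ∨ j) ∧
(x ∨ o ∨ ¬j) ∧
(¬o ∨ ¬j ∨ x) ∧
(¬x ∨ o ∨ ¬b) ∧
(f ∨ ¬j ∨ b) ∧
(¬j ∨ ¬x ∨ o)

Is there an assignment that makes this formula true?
Yes

Yes, the formula is satisfiable.

One satisfying assignment is: b=False, j=False, f=True, x=False, o=False

Verification: With this assignment, all 15 clauses evaluate to true.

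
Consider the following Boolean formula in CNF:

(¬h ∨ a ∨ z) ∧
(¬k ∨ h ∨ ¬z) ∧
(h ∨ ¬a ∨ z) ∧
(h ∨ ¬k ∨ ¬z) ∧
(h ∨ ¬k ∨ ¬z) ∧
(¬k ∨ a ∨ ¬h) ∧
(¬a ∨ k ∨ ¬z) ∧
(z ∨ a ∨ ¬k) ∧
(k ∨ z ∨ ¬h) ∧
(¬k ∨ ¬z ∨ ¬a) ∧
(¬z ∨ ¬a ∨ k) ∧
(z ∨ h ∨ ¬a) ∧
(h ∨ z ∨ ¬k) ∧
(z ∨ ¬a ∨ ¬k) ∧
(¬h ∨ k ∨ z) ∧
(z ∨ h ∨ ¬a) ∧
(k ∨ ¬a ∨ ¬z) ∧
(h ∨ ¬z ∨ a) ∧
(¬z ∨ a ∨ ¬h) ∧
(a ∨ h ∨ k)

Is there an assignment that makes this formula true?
No

No, the formula is not satisfiable.

No assignment of truth values to the variables can make all 20 clauses true simultaneously.

The formula is UNSAT (unsatisfiable).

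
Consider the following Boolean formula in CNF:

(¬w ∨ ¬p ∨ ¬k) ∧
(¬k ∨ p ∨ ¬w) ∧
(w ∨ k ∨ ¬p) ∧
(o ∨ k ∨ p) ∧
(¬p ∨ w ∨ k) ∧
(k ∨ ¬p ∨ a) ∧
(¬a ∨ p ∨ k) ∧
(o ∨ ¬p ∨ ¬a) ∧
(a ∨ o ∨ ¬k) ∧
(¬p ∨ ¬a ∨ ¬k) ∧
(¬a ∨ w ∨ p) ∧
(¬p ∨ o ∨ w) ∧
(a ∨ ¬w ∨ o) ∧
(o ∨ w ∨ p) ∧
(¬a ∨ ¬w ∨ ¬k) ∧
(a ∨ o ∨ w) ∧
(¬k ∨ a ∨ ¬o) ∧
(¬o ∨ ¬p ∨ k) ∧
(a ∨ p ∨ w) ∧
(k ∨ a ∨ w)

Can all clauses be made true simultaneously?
Yes

Yes, the formula is satisfiable.

One satisfying assignment is: o=True, p=False, w=True, a=False, k=False

Verification: With this assignment, all 20 clauses evaluate to true.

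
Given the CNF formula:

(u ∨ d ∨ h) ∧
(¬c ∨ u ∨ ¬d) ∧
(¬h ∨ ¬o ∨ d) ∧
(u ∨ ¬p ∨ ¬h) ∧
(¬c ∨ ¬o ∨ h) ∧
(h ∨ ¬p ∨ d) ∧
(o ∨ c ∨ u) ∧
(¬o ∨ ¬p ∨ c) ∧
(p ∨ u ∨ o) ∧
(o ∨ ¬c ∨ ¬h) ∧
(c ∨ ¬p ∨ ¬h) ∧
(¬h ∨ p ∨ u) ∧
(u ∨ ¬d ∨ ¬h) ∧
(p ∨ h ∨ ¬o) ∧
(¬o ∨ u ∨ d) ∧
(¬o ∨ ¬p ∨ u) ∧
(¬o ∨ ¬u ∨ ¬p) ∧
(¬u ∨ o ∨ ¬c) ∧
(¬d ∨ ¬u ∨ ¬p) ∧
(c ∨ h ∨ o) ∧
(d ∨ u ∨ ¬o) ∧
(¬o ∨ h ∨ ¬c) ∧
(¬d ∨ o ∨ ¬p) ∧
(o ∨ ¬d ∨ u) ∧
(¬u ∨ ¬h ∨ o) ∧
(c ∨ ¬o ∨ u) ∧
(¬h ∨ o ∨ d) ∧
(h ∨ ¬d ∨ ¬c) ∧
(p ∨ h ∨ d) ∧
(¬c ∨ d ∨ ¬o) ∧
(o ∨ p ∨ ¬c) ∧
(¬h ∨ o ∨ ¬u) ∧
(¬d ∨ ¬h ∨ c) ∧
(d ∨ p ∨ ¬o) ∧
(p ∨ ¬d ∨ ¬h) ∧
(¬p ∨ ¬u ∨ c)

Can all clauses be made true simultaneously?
No

No, the formula is not satisfiable.

No assignment of truth values to the variables can make all 36 clauses true simultaneously.

The formula is UNSAT (unsatisfiable).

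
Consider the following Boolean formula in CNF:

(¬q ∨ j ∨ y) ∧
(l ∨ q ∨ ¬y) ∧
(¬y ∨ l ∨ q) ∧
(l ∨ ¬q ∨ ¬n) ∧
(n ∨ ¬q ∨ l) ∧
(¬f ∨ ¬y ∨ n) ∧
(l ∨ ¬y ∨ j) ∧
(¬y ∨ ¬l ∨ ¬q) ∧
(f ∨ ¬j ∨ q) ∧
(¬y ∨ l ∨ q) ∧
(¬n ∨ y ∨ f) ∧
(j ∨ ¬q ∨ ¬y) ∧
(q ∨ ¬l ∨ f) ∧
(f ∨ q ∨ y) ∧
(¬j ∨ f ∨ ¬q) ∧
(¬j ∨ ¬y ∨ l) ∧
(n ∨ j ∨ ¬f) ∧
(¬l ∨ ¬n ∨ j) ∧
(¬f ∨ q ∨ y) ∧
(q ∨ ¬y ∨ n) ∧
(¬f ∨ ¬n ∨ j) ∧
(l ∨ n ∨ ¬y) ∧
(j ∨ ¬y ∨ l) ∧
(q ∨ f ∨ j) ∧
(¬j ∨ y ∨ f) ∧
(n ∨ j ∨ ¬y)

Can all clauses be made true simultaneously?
Yes

Yes, the formula is satisfiable.

One satisfying assignment is: l=True, f=True, j=True, q=True, y=False, n=False

Verification: With this assignment, all 26 clauses evaluate to true.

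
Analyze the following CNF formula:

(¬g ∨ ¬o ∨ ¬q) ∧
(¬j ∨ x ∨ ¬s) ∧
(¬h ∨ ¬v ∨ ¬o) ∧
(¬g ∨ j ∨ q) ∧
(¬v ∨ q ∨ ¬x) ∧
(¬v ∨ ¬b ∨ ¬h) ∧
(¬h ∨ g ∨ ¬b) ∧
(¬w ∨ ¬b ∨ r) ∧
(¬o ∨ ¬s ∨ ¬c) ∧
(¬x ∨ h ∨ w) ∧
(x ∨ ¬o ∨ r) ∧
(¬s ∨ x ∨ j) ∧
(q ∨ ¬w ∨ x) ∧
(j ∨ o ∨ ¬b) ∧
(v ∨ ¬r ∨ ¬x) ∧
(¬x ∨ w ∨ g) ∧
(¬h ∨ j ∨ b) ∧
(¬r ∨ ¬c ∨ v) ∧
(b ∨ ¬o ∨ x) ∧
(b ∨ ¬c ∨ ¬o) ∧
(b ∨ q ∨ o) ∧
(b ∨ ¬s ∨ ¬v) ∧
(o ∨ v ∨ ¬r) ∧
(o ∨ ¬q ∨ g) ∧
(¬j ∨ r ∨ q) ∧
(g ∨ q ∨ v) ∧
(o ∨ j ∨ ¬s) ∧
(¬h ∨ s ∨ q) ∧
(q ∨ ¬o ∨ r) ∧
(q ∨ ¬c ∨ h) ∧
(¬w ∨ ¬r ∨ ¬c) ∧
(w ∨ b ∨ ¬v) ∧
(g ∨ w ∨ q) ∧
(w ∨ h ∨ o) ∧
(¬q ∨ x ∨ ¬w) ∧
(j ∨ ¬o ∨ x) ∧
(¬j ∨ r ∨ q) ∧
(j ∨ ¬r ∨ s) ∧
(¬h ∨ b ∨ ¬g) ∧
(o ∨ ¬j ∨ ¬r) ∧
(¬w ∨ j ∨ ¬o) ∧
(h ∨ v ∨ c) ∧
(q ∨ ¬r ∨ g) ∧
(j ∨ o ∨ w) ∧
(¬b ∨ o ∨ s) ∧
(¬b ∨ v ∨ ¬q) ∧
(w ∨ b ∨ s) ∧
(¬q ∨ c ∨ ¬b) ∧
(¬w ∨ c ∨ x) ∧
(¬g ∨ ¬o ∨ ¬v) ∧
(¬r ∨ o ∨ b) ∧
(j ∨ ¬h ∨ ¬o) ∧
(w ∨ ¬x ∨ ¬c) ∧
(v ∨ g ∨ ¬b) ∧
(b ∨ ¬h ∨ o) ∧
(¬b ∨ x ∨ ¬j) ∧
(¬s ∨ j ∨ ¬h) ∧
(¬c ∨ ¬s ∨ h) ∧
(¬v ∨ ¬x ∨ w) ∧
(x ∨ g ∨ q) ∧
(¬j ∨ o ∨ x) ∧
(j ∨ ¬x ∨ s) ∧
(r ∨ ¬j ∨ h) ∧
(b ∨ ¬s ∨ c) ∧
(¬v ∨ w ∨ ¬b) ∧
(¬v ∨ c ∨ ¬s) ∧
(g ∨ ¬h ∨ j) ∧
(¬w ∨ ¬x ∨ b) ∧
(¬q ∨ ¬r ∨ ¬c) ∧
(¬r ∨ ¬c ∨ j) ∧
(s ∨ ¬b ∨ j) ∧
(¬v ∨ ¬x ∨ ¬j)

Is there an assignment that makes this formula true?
No

No, the formula is not satisfiable.

No assignment of truth values to the variables can make all 72 clauses true simultaneously.

The formula is UNSAT (unsatisfiable).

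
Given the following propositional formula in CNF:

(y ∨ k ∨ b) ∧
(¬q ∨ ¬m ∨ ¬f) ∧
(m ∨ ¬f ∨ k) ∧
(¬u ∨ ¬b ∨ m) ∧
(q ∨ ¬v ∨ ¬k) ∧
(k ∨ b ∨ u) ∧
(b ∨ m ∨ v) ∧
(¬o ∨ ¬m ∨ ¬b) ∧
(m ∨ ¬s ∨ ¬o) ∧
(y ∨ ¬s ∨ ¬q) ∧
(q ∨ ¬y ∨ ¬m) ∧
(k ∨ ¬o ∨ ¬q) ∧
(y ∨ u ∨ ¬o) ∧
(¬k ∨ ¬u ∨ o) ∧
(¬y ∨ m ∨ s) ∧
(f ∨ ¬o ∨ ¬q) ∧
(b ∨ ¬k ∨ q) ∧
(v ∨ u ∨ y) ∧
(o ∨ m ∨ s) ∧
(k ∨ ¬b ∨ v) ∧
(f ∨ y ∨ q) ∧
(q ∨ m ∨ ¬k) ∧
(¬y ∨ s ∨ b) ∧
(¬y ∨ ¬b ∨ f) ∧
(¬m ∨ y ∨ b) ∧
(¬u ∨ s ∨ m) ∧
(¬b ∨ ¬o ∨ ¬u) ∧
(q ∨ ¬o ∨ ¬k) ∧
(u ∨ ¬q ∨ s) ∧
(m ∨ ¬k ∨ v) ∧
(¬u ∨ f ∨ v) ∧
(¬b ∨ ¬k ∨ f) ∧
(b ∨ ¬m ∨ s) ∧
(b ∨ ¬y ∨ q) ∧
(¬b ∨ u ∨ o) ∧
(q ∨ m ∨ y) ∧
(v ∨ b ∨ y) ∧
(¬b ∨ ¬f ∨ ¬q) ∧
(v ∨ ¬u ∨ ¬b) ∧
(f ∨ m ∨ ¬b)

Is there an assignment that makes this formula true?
Yes

Yes, the formula is satisfiable.

One satisfying assignment is: u=False, s=True, y=True, f=False, v=False, b=False, k=True, o=False, q=True, m=True

Verification: With this assignment, all 40 clauses evaluate to true.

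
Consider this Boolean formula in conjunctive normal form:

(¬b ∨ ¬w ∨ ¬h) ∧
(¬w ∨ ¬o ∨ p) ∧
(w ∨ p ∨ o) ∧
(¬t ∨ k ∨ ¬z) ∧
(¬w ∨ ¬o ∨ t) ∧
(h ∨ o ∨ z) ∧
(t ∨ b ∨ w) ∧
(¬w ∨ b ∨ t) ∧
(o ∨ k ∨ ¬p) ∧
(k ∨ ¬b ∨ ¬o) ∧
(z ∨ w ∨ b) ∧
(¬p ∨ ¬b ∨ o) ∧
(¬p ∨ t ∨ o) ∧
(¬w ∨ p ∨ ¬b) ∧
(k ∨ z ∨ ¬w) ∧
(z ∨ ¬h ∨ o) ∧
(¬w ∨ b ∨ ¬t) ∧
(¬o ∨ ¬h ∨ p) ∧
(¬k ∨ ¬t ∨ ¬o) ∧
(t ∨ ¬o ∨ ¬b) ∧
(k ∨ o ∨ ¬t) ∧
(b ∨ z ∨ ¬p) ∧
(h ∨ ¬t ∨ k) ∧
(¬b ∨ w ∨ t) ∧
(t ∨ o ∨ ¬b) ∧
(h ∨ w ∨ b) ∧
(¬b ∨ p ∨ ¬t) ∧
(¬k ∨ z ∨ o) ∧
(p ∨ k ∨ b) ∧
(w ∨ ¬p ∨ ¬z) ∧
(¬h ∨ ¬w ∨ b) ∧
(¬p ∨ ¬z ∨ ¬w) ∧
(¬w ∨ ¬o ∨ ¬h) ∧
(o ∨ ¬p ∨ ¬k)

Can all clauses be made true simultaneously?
No

No, the formula is not satisfiable.

No assignment of truth values to the variables can make all 34 clauses true simultaneously.

The formula is UNSAT (unsatisfiable).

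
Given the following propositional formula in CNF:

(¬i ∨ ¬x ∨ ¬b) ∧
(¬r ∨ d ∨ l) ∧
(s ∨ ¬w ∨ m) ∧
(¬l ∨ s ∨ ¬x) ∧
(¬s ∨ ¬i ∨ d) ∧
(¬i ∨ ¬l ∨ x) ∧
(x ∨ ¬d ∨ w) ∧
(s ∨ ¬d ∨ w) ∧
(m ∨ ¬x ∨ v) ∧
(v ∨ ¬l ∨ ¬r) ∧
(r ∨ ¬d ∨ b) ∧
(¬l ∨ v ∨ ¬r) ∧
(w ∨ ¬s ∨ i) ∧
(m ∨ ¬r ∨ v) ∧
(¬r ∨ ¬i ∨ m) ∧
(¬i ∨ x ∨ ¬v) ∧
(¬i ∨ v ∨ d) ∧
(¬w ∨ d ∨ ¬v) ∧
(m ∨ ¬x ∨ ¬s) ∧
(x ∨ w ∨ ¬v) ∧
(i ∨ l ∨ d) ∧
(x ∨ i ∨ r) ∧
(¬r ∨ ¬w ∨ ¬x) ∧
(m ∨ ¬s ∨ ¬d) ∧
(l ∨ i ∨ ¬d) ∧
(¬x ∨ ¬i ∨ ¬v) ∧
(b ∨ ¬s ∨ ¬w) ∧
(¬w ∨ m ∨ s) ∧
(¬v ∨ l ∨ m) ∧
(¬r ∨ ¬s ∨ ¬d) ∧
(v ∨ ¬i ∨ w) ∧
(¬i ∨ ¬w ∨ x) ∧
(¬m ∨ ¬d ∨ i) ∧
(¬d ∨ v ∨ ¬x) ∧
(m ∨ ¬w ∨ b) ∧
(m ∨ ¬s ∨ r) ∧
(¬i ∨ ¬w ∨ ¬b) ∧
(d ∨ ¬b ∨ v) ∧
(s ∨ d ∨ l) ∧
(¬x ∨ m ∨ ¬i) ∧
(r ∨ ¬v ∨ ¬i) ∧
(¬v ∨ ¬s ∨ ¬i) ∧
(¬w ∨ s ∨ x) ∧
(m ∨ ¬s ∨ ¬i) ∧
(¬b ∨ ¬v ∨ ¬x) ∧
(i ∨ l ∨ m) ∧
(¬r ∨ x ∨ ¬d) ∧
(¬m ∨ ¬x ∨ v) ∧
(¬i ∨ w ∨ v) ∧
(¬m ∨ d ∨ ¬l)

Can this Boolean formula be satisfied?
No

No, the formula is not satisfiable.

No assignment of truth values to the variables can make all 50 clauses true simultaneously.

The formula is UNSAT (unsatisfiable).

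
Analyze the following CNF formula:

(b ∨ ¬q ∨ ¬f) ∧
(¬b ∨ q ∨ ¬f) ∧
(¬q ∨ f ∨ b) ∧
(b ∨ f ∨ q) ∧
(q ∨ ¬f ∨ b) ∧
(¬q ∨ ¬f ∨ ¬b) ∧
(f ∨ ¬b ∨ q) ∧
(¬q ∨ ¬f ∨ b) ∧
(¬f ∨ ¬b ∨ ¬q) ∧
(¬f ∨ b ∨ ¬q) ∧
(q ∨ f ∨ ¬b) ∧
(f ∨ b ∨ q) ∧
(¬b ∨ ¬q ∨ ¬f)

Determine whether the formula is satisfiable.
Yes

Yes, the formula is satisfiable.

One satisfying assignment is: b=True, q=True, f=False

Verification: With this assignment, all 13 clauses evaluate to true.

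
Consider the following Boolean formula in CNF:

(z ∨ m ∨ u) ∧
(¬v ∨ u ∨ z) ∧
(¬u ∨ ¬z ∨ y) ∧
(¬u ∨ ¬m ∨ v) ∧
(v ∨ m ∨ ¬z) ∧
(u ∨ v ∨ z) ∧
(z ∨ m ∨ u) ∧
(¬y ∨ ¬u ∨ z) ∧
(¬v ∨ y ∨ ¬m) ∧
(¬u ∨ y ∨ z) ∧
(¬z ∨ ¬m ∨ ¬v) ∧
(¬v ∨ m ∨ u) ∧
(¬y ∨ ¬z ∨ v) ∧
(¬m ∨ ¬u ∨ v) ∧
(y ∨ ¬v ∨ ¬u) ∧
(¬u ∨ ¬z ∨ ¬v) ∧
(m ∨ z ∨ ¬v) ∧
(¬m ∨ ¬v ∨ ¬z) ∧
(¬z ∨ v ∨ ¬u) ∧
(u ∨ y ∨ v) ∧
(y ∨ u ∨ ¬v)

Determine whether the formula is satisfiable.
No

No, the formula is not satisfiable.

No assignment of truth values to the variables can make all 21 clauses true simultaneously.

The formula is UNSAT (unsatisfiable).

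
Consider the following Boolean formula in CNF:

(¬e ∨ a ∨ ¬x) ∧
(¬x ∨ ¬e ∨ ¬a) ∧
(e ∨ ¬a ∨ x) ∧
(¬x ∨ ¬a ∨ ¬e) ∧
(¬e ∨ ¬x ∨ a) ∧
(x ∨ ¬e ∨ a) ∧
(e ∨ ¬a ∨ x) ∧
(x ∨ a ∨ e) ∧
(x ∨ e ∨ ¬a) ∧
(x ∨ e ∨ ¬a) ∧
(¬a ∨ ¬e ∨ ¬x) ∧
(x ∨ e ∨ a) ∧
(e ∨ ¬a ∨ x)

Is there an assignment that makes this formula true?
Yes

Yes, the formula is satisfiable.

One satisfying assignment is: e=False, a=False, x=True

Verification: With this assignment, all 13 clauses evaluate to true.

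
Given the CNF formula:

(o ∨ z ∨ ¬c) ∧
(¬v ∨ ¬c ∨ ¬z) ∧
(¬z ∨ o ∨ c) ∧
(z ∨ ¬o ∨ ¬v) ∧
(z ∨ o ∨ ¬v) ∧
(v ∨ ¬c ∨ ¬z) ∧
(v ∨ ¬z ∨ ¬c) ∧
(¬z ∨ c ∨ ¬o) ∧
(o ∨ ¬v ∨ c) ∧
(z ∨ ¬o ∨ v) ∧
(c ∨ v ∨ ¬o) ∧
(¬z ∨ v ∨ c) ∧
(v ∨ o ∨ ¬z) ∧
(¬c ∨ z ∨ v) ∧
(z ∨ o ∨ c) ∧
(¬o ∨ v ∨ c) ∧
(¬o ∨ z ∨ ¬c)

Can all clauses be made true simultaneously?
No

No, the formula is not satisfiable.

No assignment of truth values to the variables can make all 17 clauses true simultaneously.

The formula is UNSAT (unsatisfiable).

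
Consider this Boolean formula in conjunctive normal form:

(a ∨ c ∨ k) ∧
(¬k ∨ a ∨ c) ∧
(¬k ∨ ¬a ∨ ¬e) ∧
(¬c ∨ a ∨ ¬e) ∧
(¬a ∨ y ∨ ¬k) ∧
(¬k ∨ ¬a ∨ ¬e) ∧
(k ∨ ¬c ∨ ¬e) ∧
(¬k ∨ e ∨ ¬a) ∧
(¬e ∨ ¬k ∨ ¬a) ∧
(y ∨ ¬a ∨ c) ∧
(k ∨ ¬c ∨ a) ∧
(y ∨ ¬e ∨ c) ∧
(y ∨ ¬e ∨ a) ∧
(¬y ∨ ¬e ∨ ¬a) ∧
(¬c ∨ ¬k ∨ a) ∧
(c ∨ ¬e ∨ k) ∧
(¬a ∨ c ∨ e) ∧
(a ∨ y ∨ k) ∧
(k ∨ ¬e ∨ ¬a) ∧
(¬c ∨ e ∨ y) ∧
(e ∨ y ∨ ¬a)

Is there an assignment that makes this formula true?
Yes

Yes, the formula is satisfiable.

One satisfying assignment is: a=True, k=False, y=True, e=False, c=True

Verification: With this assignment, all 21 clauses evaluate to true.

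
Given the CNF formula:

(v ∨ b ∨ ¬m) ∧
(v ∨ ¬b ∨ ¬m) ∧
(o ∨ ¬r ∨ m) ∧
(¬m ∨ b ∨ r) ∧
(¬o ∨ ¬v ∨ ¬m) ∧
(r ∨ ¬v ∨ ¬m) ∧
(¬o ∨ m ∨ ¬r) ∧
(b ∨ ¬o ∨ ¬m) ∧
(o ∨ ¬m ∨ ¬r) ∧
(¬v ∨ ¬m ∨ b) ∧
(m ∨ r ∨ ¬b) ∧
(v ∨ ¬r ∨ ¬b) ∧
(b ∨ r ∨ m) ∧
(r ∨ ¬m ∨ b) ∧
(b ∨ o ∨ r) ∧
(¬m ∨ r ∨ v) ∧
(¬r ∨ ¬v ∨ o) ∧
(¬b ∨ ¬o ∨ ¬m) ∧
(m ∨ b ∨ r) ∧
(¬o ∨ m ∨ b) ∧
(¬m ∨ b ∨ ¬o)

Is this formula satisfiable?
No

No, the formula is not satisfiable.

No assignment of truth values to the variables can make all 21 clauses true simultaneously.

The formula is UNSAT (unsatisfiable).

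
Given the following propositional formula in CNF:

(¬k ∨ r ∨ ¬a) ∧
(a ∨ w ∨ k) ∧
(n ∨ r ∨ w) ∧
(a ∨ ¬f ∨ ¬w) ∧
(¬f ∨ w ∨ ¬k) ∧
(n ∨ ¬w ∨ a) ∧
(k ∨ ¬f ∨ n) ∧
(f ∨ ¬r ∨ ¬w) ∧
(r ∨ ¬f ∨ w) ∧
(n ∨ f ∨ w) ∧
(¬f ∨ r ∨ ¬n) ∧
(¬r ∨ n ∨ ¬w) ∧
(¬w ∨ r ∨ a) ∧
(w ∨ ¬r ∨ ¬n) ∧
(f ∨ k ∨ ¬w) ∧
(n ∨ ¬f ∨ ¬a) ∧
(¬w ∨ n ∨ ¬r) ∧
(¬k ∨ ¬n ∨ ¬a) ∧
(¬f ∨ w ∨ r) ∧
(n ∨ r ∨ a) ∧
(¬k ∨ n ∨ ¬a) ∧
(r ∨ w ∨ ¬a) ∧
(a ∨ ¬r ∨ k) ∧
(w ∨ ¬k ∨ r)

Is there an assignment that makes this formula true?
Yes

Yes, the formula is satisfiable.

One satisfying assignment is: n=True, a=True, f=True, r=True, k=False, w=True

Verification: With this assignment, all 24 clauses evaluate to true.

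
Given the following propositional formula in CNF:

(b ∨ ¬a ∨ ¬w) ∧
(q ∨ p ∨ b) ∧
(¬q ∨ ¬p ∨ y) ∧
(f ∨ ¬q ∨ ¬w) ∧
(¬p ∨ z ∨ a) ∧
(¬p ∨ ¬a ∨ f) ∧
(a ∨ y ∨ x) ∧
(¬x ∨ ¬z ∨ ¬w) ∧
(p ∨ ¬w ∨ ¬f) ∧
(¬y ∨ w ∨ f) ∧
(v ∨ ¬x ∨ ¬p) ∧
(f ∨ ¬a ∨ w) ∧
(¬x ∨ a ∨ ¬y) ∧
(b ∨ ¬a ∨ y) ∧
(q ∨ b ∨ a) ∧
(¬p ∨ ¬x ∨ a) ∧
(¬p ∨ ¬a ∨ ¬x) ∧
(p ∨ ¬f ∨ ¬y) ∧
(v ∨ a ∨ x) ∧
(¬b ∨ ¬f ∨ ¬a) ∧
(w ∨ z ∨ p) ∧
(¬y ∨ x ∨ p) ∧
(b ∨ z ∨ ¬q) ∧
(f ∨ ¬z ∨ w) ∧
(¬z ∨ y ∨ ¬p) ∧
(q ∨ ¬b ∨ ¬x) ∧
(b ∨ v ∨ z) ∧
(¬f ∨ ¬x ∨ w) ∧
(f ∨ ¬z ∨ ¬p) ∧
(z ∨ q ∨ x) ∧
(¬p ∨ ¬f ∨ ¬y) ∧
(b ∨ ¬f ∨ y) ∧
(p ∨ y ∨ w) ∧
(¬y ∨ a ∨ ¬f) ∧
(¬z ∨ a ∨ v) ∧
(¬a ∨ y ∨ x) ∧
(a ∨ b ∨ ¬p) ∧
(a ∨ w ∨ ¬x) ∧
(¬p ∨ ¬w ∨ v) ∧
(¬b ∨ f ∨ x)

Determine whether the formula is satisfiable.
No

No, the formula is not satisfiable.

No assignment of truth values to the variables can make all 40 clauses true simultaneously.

The formula is UNSAT (unsatisfiable).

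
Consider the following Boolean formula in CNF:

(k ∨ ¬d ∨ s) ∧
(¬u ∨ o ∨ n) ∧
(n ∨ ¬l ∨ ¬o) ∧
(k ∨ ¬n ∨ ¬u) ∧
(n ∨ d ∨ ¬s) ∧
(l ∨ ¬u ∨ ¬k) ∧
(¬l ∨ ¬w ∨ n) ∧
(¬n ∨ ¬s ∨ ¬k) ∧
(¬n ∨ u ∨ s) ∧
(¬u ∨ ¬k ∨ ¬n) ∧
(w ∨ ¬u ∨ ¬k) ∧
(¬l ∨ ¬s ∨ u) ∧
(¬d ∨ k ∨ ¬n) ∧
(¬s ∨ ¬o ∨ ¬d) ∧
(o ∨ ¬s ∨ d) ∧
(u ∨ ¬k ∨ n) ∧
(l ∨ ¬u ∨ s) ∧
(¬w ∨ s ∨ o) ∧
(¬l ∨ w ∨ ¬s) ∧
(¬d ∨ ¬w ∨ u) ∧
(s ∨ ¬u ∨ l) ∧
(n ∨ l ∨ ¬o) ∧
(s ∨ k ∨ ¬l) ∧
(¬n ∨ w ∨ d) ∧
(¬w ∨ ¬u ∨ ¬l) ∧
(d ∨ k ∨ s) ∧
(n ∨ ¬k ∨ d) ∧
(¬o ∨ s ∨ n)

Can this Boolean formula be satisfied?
Yes

Yes, the formula is satisfiable.

One satisfying assignment is: k=False, n=False, d=True, l=False, s=True, w=False, u=False, o=False

Verification: With this assignment, all 28 clauses evaluate to true.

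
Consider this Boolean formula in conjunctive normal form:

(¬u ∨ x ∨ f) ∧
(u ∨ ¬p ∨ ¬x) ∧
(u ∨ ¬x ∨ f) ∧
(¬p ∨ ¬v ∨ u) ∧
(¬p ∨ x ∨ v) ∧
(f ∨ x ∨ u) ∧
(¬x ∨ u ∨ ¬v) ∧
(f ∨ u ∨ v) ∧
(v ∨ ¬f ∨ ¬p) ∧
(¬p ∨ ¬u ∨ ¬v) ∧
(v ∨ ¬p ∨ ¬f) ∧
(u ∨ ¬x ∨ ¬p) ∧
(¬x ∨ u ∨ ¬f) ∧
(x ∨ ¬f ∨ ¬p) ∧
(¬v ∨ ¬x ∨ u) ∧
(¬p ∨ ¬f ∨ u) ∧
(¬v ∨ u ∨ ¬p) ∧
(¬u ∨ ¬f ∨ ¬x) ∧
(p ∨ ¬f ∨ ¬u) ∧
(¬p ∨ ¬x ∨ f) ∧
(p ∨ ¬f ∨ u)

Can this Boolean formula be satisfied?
Yes

Yes, the formula is satisfiable.

One satisfying assignment is: u=True, x=True, p=False, v=True, f=False

Verification: With this assignment, all 21 clauses evaluate to true.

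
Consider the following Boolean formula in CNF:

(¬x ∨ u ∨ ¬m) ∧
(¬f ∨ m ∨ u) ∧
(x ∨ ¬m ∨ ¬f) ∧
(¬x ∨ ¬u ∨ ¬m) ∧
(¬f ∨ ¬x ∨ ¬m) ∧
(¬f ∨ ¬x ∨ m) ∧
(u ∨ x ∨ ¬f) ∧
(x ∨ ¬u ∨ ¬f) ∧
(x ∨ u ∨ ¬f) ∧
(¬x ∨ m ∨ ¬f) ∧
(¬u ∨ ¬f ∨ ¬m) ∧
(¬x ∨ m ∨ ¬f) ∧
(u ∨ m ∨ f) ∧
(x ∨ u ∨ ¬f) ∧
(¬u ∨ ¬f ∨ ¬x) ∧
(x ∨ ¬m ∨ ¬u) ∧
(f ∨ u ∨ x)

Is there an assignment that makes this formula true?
Yes

Yes, the formula is satisfiable.

One satisfying assignment is: m=False, f=False, x=False, u=True

Verification: With this assignment, all 17 clauses evaluate to true.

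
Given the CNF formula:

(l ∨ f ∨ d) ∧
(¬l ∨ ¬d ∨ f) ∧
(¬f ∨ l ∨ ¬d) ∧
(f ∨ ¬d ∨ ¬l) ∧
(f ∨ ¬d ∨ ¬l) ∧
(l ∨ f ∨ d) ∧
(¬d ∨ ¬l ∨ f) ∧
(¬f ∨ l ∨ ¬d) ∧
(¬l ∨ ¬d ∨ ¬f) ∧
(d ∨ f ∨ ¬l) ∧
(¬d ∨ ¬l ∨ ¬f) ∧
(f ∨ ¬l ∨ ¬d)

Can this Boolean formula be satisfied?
Yes

Yes, the formula is satisfiable.

One satisfying assignment is: d=False, l=False, f=True

Verification: With this assignment, all 12 clauses evaluate to true.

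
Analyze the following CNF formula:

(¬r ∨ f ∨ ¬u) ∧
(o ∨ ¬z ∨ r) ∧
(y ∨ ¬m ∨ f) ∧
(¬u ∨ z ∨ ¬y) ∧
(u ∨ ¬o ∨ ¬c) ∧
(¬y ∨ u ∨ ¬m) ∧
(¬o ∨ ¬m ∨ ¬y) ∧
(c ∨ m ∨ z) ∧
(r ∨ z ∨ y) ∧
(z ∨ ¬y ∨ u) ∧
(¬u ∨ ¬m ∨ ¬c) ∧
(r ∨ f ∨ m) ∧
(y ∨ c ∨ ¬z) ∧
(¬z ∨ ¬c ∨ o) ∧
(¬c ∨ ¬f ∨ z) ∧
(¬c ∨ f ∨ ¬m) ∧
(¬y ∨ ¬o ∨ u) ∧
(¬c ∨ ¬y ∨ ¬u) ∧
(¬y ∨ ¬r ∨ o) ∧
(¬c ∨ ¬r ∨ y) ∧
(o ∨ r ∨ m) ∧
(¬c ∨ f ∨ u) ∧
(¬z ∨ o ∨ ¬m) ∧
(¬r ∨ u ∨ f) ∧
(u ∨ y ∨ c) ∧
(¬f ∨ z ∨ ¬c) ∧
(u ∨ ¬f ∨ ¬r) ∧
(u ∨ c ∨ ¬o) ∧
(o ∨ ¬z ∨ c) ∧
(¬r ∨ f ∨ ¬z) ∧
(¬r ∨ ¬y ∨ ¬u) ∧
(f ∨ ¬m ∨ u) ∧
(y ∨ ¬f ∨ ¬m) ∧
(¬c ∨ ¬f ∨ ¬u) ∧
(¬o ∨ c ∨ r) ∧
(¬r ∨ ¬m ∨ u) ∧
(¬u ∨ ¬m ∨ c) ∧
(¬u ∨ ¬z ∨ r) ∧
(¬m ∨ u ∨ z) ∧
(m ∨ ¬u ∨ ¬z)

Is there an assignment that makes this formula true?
No

No, the formula is not satisfiable.

No assignment of truth values to the variables can make all 40 clauses true simultaneously.

The formula is UNSAT (unsatisfiable).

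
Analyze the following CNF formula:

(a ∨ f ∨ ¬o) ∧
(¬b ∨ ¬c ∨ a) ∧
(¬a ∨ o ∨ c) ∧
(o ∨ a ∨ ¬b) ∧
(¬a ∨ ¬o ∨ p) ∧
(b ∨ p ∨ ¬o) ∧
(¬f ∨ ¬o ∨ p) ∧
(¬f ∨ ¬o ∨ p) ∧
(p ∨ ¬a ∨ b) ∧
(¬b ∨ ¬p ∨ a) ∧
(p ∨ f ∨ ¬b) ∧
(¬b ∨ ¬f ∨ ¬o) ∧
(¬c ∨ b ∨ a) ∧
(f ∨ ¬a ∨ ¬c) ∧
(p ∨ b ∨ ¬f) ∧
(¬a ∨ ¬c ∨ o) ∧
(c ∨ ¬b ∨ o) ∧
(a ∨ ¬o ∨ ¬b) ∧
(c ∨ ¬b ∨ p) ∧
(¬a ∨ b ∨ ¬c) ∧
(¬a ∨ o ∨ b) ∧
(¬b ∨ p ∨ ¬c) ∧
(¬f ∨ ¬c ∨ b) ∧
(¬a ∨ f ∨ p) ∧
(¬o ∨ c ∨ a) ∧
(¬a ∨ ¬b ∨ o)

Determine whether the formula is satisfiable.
Yes

Yes, the formula is satisfiable.

One satisfying assignment is: a=False, c=False, b=False, f=False, p=False, o=False

Verification: With this assignment, all 26 clauses evaluate to true.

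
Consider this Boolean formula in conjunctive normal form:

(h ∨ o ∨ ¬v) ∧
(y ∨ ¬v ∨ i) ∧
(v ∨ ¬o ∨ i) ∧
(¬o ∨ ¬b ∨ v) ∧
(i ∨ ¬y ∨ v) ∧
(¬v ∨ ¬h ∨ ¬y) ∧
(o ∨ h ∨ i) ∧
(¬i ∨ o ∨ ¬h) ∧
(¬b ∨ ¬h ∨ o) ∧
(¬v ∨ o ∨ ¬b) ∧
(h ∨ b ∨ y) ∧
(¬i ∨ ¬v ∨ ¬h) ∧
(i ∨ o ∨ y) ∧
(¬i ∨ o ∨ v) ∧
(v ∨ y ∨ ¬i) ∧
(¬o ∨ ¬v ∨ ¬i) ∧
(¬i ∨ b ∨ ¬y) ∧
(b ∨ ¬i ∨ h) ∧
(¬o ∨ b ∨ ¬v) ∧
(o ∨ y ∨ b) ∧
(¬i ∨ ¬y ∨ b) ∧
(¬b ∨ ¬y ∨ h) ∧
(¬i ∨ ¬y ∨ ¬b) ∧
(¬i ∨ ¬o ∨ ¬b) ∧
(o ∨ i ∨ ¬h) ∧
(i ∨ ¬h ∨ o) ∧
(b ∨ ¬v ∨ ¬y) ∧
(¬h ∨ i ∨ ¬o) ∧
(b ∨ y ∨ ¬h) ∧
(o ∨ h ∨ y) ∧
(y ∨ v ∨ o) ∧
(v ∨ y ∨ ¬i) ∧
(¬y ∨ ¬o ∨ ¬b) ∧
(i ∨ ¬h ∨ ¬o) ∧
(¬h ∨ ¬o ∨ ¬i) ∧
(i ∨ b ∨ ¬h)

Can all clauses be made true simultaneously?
No

No, the formula is not satisfiable.

No assignment of truth values to the variables can make all 36 clauses true simultaneously.

The formula is UNSAT (unsatisfiable).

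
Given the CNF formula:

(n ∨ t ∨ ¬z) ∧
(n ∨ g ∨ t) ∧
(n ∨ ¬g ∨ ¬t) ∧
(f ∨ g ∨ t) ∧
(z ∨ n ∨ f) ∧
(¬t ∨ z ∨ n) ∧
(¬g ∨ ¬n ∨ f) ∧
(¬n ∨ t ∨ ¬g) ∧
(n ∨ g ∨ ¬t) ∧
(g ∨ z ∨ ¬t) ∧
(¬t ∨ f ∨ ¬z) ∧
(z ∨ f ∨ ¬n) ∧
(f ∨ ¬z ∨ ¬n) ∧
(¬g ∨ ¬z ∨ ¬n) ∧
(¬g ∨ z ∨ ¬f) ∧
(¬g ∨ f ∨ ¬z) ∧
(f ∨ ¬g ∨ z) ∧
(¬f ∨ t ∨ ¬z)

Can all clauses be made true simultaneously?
Yes

Yes, the formula is satisfiable.

One satisfying assignment is: n=True, f=True, t=False, g=False, z=False

Verification: With this assignment, all 18 clauses evaluate to true.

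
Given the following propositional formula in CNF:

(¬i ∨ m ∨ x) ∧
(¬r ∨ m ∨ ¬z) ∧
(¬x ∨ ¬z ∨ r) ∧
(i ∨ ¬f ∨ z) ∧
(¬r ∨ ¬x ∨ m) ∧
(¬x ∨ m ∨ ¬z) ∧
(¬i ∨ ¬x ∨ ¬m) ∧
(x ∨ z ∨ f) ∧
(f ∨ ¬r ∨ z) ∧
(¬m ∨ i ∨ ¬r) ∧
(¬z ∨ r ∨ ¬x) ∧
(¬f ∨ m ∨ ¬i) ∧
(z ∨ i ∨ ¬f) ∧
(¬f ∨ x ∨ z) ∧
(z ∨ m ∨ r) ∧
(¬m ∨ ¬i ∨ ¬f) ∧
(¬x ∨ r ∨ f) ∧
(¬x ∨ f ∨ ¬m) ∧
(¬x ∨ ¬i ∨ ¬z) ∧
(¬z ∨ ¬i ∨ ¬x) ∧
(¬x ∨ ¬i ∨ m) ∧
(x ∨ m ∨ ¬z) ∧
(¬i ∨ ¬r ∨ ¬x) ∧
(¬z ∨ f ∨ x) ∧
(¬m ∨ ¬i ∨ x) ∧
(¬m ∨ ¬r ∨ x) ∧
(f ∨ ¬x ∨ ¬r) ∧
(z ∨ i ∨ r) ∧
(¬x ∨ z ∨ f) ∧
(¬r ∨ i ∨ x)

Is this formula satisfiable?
Yes

Yes, the formula is satisfiable.

One satisfying assignment is: x=False, z=True, m=True, i=False, f=True, r=False

Verification: With this assignment, all 30 clauses evaluate to true.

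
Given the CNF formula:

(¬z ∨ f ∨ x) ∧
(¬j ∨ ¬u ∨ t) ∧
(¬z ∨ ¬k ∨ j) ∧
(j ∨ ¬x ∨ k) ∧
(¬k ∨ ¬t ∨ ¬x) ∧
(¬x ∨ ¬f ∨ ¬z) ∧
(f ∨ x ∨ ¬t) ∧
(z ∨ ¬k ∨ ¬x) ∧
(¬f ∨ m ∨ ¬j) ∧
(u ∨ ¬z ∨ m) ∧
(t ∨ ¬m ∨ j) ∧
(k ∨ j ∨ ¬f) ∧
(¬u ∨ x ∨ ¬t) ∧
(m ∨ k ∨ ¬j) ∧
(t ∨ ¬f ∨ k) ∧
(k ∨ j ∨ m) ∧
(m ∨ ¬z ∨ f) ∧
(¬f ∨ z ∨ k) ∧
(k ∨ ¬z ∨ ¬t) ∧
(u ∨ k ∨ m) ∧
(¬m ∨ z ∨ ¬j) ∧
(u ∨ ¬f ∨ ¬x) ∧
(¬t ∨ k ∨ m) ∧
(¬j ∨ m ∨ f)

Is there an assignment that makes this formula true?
Yes

Yes, the formula is satisfiable.

One satisfying assignment is: k=True, t=False, u=False, j=False, m=False, x=False, f=False, z=False

Verification: With this assignment, all 24 clauses evaluate to true.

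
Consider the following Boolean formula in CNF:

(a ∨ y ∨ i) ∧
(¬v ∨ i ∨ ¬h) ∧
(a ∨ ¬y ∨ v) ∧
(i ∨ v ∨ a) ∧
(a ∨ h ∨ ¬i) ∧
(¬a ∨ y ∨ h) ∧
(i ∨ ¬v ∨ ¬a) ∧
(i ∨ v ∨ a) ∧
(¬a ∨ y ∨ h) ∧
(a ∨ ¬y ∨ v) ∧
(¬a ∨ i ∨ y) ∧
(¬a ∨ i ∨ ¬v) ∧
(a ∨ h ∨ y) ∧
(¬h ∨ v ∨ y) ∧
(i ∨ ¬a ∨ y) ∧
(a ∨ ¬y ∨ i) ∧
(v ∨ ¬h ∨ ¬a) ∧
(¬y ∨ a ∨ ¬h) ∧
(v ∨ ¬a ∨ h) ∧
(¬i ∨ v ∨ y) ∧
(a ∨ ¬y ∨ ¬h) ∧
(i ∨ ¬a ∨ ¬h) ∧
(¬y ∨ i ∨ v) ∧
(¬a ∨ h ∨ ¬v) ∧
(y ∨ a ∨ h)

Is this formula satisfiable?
Yes

Yes, the formula is satisfiable.

One satisfying assignment is: y=False, h=True, v=True, a=True, i=True

Verification: With this assignment, all 25 clauses evaluate to true.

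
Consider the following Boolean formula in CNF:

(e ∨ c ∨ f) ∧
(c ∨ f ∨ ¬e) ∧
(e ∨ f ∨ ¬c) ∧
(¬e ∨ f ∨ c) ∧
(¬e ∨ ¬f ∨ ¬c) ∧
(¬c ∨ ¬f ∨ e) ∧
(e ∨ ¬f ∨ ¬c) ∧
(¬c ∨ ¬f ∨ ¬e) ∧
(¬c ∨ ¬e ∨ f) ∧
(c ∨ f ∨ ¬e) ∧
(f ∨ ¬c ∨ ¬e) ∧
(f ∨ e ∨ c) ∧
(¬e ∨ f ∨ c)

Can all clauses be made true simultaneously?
Yes

Yes, the formula is satisfiable.

One satisfying assignment is: f=True, c=False, e=True

Verification: With this assignment, all 13 clauses evaluate to true.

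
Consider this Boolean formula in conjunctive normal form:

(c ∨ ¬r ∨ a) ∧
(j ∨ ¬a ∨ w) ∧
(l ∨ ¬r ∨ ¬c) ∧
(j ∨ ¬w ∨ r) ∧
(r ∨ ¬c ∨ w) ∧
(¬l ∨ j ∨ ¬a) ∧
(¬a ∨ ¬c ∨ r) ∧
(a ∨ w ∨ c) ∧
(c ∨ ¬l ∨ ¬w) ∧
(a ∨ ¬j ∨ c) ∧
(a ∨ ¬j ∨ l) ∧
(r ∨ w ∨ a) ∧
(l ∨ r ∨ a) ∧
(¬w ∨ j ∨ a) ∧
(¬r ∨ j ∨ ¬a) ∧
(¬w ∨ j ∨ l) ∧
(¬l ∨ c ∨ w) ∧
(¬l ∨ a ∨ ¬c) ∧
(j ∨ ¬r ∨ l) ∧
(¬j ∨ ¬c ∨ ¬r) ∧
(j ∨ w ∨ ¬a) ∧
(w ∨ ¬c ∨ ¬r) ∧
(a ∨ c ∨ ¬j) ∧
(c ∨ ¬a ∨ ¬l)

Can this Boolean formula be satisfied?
Yes

Yes, the formula is satisfiable.

One satisfying assignment is: a=True, r=False, j=True, l=False, w=True, c=False

Verification: With this assignment, all 24 clauses evaluate to true.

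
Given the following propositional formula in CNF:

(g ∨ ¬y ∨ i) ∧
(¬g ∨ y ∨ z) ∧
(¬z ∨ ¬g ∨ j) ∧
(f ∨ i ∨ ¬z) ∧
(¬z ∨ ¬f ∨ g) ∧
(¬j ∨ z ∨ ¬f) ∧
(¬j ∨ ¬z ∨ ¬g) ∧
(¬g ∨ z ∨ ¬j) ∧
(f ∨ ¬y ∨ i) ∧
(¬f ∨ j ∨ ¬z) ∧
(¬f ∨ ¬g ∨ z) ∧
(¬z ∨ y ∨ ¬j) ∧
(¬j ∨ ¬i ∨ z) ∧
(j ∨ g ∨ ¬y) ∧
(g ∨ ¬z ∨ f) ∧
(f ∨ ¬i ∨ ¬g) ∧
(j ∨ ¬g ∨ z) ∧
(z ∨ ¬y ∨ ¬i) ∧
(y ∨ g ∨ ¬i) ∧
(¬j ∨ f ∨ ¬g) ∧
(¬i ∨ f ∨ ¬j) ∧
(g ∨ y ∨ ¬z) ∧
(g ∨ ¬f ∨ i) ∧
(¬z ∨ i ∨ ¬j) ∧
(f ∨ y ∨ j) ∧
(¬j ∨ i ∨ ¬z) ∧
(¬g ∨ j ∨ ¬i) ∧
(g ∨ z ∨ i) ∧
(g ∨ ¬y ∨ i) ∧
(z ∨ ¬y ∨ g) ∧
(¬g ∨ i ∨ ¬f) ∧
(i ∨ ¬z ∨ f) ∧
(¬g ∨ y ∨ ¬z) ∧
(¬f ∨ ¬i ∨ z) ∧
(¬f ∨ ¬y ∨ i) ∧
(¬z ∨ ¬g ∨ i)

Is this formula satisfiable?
No

No, the formula is not satisfiable.

No assignment of truth values to the variables can make all 36 clauses true simultaneously.

The formula is UNSAT (unsatisfiable).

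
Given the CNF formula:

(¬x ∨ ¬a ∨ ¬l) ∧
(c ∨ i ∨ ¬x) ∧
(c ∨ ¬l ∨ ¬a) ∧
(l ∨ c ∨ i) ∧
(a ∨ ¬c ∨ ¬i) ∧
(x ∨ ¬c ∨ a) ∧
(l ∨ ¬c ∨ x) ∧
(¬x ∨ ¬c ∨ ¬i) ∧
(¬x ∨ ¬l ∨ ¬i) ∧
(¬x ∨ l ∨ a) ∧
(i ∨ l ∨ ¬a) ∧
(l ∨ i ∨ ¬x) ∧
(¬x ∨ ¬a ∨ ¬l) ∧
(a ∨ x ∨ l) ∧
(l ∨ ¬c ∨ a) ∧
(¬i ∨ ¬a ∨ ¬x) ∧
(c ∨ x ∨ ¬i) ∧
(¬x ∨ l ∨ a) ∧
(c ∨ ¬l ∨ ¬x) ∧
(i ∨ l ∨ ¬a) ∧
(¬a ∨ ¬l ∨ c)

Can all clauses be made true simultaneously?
Yes

Yes, the formula is satisfiable.

One satisfying assignment is: x=False, c=False, l=True, i=False, a=False

Verification: With this assignment, all 21 clauses evaluate to true.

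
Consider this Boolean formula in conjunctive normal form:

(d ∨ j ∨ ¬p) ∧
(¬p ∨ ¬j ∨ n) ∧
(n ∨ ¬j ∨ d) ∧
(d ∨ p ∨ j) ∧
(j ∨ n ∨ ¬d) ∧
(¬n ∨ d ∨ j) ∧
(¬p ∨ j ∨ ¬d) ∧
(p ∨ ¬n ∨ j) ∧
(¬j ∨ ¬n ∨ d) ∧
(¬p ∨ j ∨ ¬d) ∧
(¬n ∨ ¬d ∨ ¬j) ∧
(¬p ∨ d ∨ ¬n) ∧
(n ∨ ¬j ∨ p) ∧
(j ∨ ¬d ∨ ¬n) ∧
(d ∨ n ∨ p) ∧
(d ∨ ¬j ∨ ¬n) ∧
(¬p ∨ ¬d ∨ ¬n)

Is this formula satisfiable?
No

No, the formula is not satisfiable.

No assignment of truth values to the variables can make all 17 clauses true simultaneously.

The formula is UNSAT (unsatisfiable).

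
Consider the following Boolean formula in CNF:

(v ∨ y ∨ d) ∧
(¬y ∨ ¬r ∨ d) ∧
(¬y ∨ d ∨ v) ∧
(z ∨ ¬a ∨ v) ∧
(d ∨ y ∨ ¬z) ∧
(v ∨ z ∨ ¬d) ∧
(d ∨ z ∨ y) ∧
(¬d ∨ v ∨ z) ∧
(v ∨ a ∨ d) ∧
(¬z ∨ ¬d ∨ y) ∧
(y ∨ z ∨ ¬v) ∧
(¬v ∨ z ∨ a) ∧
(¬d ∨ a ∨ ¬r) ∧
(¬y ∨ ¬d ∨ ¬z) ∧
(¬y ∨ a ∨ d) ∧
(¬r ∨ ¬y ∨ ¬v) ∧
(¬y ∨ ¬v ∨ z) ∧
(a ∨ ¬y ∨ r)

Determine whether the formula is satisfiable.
Yes

Yes, the formula is satisfiable.

One satisfying assignment is: z=True, v=True, y=True, a=True, r=False, d=False

Verification: With this assignment, all 18 clauses evaluate to true.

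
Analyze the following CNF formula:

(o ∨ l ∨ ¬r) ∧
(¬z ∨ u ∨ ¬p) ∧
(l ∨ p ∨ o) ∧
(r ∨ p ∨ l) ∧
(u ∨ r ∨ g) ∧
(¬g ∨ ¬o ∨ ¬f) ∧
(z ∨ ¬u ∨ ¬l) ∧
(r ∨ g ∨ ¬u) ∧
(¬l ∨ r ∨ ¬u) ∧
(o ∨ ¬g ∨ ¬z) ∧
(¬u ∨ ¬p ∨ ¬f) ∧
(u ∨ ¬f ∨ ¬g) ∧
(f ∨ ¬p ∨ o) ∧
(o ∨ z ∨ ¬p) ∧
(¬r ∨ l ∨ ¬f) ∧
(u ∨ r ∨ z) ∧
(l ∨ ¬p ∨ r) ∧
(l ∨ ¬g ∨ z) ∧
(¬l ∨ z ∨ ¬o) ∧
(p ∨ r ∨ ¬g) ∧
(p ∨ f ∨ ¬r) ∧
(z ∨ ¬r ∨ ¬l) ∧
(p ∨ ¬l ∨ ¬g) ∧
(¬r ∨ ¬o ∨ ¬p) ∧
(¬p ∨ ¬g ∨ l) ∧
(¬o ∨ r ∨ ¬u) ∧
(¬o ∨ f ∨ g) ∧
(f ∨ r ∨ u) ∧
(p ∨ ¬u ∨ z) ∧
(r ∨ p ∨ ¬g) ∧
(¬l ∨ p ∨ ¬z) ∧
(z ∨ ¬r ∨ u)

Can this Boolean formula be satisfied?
No

No, the formula is not satisfiable.

No assignment of truth values to the variables can make all 32 clauses true simultaneously.

The formula is UNSAT (unsatisfiable).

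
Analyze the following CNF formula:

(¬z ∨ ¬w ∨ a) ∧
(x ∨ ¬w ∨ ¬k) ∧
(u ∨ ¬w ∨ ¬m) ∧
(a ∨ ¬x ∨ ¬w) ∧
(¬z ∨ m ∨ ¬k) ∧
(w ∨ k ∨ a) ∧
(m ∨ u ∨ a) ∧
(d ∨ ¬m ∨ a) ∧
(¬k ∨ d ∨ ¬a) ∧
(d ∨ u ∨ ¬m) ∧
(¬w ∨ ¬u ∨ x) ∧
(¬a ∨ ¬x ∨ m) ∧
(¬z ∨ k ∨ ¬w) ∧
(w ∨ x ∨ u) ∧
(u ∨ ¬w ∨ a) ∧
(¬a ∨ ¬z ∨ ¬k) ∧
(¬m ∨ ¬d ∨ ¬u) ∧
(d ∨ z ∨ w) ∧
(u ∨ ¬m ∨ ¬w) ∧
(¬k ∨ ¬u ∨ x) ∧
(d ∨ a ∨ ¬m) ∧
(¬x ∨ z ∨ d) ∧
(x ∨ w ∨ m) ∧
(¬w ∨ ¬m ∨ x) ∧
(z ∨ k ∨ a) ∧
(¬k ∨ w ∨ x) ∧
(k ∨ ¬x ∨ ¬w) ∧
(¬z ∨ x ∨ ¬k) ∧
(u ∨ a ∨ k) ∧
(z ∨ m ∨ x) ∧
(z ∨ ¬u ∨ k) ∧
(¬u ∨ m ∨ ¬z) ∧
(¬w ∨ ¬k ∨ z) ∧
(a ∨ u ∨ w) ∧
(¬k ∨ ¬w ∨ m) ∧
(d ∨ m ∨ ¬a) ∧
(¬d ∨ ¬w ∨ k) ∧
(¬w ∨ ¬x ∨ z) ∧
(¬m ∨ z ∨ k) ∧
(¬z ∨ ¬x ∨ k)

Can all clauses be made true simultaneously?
Yes

Yes, the formula is satisfiable.

One satisfying assignment is: z=False, a=False, k=True, x=True, m=False, d=True, w=False, u=True

Verification: With this assignment, all 40 clauses evaluate to true.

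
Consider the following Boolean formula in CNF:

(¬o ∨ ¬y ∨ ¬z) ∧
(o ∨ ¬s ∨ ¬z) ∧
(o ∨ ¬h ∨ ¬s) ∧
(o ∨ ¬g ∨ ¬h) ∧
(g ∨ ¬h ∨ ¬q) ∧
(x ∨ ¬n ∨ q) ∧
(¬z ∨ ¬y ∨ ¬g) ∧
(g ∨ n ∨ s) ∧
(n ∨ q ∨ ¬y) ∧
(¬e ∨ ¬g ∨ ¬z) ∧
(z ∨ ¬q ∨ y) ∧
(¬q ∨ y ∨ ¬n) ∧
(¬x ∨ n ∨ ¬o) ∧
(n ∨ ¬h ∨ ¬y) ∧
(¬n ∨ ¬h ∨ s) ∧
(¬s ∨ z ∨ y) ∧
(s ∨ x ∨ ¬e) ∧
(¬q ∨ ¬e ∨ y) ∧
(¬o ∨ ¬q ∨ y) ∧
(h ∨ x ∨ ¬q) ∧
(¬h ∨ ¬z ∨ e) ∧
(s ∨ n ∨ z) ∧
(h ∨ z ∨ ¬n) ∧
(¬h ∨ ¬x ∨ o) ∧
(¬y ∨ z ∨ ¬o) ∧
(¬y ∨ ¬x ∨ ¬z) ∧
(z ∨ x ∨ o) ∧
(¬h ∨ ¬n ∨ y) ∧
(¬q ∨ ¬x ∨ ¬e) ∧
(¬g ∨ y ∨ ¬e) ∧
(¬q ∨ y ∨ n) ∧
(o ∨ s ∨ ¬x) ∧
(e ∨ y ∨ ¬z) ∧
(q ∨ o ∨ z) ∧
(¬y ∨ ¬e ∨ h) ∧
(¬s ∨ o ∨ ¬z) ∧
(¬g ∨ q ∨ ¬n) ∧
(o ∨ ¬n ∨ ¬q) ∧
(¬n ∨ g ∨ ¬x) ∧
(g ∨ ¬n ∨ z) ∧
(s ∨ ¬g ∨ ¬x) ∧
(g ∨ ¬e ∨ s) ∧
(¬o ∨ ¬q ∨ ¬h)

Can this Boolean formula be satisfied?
Yes

Yes, the formula is satisfiable.

One satisfying assignment is: o=False, x=True, h=False, s=True, g=False, z=False, e=False, n=False, y=True, q=True

Verification: With this assignment, all 43 clauses evaluate to true.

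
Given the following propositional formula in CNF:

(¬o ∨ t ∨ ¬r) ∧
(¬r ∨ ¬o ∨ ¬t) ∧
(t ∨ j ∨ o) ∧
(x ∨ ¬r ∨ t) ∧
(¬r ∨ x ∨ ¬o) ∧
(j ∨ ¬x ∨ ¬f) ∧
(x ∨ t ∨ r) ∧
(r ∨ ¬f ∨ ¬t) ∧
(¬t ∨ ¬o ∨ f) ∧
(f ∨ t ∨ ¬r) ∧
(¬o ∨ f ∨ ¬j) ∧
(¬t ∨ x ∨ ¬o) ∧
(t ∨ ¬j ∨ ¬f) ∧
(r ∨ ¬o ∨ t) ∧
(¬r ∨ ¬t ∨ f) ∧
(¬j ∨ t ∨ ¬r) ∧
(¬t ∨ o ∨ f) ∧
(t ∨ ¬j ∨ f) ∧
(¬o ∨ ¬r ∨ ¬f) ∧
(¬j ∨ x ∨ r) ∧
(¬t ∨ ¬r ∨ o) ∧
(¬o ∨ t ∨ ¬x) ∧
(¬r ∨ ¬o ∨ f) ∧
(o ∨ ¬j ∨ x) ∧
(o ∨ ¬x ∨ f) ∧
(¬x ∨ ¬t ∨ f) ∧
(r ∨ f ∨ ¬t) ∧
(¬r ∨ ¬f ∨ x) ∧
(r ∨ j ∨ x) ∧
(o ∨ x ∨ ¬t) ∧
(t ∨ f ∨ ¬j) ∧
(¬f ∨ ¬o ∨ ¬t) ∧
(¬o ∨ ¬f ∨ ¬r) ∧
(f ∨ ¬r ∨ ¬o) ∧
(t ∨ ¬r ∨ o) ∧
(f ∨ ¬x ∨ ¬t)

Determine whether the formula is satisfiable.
No

No, the formula is not satisfiable.

No assignment of truth values to the variables can make all 36 clauses true simultaneously.

The formula is UNSAT (unsatisfiable).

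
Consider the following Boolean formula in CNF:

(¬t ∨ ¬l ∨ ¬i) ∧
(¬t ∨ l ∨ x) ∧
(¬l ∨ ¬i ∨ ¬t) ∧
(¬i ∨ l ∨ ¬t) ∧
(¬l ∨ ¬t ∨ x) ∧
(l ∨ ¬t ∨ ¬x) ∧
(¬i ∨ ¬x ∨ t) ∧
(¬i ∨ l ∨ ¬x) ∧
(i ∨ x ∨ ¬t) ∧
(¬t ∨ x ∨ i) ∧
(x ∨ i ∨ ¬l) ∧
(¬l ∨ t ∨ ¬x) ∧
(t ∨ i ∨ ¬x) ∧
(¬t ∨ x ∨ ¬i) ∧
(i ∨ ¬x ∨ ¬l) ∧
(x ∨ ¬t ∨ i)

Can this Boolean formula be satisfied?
Yes

Yes, the formula is satisfiable.

One satisfying assignment is: x=False, i=False, l=False, t=False

Verification: With this assignment, all 16 clauses evaluate to true.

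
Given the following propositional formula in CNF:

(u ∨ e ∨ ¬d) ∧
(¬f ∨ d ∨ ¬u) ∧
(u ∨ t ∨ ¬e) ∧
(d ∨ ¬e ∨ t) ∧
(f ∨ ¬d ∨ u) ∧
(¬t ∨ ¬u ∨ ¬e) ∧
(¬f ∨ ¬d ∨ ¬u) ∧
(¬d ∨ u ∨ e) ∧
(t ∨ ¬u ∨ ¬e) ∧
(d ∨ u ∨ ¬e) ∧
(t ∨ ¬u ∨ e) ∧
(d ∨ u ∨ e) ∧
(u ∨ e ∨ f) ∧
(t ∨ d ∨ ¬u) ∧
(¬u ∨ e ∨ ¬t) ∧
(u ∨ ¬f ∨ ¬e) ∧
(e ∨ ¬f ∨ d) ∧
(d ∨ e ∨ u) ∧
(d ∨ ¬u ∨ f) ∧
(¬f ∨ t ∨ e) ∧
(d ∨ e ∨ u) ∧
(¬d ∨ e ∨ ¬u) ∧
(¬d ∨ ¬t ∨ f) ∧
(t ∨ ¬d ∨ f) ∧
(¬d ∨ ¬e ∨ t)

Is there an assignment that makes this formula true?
No

No, the formula is not satisfiable.

No assignment of truth values to the variables can make all 25 clauses true simultaneously.

The formula is UNSAT (unsatisfiable).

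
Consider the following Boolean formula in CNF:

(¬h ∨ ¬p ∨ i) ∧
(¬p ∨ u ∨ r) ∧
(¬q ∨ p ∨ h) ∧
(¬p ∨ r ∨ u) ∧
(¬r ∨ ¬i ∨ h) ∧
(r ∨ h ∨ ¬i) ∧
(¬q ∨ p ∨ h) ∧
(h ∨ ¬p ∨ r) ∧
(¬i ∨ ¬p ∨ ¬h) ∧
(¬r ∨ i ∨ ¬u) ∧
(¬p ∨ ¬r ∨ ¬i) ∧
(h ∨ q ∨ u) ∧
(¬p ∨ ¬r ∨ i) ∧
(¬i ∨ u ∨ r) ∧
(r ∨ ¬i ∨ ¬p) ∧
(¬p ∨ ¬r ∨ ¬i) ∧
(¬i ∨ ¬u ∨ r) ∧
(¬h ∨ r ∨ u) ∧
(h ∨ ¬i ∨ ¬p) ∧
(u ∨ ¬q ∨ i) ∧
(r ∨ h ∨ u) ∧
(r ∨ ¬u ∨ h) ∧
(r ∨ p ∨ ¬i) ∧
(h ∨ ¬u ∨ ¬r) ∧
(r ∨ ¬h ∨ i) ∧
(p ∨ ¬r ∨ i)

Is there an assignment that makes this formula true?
Yes

Yes, the formula is satisfiable.

One satisfying assignment is: i=True, q=False, h=True, p=False, r=True, u=True

Verification: With this assignment, all 26 clauses evaluate to true.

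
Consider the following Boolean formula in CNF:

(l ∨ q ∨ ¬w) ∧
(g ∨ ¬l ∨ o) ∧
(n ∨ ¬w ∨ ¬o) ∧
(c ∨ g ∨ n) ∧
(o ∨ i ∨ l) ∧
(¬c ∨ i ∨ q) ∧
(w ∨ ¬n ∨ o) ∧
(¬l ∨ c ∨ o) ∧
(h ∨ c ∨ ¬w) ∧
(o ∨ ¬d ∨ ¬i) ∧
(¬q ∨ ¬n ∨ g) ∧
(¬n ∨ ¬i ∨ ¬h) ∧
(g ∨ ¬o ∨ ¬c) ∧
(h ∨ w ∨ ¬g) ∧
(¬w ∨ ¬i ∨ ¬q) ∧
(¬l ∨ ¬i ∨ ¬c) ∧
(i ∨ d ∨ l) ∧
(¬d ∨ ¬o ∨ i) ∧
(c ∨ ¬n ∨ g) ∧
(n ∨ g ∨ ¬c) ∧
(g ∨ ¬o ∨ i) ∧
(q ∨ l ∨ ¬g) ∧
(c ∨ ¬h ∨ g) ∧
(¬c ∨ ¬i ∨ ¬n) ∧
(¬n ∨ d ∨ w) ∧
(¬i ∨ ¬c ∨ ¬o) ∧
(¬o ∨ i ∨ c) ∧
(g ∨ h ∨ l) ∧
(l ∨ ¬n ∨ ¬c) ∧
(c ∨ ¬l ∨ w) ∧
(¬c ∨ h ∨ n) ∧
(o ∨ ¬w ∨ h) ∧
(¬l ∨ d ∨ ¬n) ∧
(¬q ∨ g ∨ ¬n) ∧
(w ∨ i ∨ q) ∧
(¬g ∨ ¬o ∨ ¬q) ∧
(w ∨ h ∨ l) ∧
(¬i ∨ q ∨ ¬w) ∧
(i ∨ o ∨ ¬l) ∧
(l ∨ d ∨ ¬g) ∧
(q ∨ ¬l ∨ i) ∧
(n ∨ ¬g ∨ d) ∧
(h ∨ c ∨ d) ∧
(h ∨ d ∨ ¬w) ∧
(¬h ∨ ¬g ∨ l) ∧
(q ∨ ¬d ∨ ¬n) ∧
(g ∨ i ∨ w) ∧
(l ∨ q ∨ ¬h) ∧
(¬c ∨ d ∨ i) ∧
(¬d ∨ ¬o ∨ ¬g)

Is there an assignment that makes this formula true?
No

No, the formula is not satisfiable.

No assignment of truth values to the variables can make all 50 clauses true simultaneously.

The formula is UNSAT (unsatisfiable).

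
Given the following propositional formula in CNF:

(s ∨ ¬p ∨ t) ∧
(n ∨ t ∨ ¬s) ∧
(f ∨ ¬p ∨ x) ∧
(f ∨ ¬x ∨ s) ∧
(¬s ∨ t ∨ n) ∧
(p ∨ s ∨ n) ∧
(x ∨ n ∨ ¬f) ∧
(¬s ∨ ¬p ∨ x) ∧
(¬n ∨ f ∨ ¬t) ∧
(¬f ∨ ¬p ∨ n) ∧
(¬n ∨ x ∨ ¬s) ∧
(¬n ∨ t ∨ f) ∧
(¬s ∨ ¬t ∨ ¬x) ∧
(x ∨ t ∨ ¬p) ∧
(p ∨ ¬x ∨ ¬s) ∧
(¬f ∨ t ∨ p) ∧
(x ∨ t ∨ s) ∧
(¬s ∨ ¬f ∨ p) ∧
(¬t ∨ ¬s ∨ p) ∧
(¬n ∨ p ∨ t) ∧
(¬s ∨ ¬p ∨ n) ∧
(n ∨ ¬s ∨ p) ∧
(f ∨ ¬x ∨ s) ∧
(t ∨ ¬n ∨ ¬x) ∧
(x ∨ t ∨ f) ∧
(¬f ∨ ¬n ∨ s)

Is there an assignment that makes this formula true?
No

No, the formula is not satisfiable.

No assignment of truth values to the variables can make all 26 clauses true simultaneously.

The formula is UNSAT (unsatisfiable).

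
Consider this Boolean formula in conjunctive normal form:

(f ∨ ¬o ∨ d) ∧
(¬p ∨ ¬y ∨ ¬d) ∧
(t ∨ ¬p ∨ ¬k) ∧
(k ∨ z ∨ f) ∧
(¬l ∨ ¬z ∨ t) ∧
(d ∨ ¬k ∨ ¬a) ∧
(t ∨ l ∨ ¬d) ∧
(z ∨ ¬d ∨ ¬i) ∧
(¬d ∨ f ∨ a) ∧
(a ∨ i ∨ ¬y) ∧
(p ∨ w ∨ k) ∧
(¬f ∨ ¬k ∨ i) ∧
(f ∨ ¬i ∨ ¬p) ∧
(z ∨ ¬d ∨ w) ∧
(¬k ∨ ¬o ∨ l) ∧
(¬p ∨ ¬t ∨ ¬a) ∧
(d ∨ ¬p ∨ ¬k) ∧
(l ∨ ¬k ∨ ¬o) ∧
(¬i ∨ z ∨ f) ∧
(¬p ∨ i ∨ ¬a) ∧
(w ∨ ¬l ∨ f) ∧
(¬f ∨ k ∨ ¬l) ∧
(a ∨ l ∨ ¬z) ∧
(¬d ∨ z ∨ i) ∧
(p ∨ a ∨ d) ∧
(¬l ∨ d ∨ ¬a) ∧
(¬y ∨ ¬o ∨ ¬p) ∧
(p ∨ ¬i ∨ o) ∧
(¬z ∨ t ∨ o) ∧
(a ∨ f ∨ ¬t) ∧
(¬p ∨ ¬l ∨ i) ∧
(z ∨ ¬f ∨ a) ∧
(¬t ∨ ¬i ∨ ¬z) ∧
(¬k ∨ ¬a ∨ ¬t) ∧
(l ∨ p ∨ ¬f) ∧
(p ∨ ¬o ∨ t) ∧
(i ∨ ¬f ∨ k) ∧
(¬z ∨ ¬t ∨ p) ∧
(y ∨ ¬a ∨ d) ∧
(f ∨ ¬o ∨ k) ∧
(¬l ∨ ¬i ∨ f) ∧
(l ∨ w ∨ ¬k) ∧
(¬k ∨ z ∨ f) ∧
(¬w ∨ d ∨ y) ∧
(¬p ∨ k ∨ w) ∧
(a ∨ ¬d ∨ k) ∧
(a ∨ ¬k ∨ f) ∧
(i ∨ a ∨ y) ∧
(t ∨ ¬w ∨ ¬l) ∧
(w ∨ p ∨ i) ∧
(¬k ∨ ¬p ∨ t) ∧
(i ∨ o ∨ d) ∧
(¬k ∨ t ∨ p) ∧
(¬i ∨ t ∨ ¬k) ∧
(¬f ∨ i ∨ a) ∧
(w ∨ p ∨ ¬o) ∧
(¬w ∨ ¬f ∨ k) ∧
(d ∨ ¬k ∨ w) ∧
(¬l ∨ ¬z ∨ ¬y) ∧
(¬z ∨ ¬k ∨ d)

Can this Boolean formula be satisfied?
No

No, the formula is not satisfiable.

No assignment of truth values to the variables can make all 60 clauses true simultaneously.

The formula is UNSAT (unsatisfiable).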